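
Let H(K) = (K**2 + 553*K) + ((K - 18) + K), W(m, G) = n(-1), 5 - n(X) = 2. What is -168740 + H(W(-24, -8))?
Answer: -167084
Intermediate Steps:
n(X) = 3 (n(X) = 5 - 1*2 = 5 - 2 = 3)
W(m, G) = 3
H(K) = -18 + K**2 + 555*K (H(K) = (K**2 + 553*K) + ((-18 + K) + K) = (K**2 + 553*K) + (-18 + 2*K) = -18 + K**2 + 555*K)
-168740 + H(W(-24, -8)) = -168740 + (-18 + 3**2 + 555*3) = -168740 + (-18 + 9 + 1665) = -168740 + 1656 = -167084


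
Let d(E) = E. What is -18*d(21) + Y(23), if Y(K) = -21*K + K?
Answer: -838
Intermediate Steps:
Y(K) = -20*K
-18*d(21) + Y(23) = -18*21 - 20*23 = -378 - 460 = -838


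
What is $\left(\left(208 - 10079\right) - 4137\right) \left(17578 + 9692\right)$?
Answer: $-381998160$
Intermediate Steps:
$\left(\left(208 - 10079\right) - 4137\right) \left(17578 + 9692\right) = \left(\left(208 - 10079\right) - 4137\right) 27270 = \left(-9871 - 4137\right) 27270 = \left(-14008\right) 27270 = -381998160$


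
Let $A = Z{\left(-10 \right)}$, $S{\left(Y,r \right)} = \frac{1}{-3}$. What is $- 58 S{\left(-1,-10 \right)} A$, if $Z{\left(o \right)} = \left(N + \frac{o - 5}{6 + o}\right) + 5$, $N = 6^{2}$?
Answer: $\frac{5191}{6} \approx 865.17$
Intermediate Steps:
$N = 36$
$S{\left(Y,r \right)} = - \frac{1}{3}$
$Z{\left(o \right)} = 41 + \frac{-5 + o}{6 + o}$ ($Z{\left(o \right)} = \left(36 + \frac{o - 5}{6 + o}\right) + 5 = \left(36 + \frac{-5 + o}{6 + o}\right) + 5 = 41 + \frac{-5 + o}{6 + o}$)
$A = \frac{179}{4}$ ($A = \frac{241 + 42 \left(-10\right)}{6 - 10} = \frac{241 - 420}{-4} = \left(- \frac{1}{4}\right) \left(-179\right) = \frac{179}{4} \approx 44.75$)
$- 58 S{\left(-1,-10 \right)} A = \left(-58\right) \left(- \frac{1}{3}\right) \frac{179}{4} = \frac{58}{3} \cdot \frac{179}{4} = \frac{5191}{6}$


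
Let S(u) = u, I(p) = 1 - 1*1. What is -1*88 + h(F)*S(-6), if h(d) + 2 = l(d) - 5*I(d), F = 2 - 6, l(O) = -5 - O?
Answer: -70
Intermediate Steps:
I(p) = 0 (I(p) = 1 - 1 = 0)
F = -4
h(d) = -7 - d (h(d) = -2 + ((-5 - d) - 5*0) = -2 + ((-5 - d) + 0) = -2 + (-5 - d) = -7 - d)
-1*88 + h(F)*S(-6) = -1*88 + (-7 - 1*(-4))*(-6) = -88 + (-7 + 4)*(-6) = -88 - 3*(-6) = -88 + 18 = -70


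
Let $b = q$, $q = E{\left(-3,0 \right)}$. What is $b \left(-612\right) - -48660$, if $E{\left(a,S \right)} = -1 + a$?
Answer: $51108$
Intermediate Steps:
$q = -4$ ($q = -1 - 3 = -4$)
$b = -4$
$b \left(-612\right) - -48660 = \left(-4\right) \left(-612\right) - -48660 = 2448 + 48660 = 51108$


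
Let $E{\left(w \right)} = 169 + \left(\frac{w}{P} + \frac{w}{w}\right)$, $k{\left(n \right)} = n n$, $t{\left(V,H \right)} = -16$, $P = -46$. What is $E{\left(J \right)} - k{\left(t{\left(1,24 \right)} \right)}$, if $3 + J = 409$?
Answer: $- \frac{2181}{23} \approx -94.826$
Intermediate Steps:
$k{\left(n \right)} = n^{2}$
$J = 406$ ($J = -3 + 409 = 406$)
$E{\left(w \right)} = 170 - \frac{w}{46}$ ($E{\left(w \right)} = 169 + \left(\frac{w}{-46} + \frac{w}{w}\right) = 169 + \left(w \left(- \frac{1}{46}\right) + 1\right) = 169 - \left(-1 + \frac{w}{46}\right) = 170 - \frac{w}{46}$)
$E{\left(J \right)} - k{\left(t{\left(1,24 \right)} \right)} = \left(170 - \frac{203}{23}\right) - \left(-16\right)^{2} = \left(170 - \frac{203}{23}\right) - 256 = \frac{3707}{23} - 256 = - \frac{2181}{23}$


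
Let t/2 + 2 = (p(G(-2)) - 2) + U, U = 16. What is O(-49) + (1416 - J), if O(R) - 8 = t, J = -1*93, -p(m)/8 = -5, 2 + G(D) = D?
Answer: 1621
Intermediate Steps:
G(D) = -2 + D
p(m) = 40 (p(m) = -8*(-5) = 40)
J = -93
t = 104 (t = -4 + 2*((40 - 2) + 16) = -4 + 2*(38 + 16) = -4 + 2*54 = -4 + 108 = 104)
O(R) = 112 (O(R) = 8 + 104 = 112)
O(-49) + (1416 - J) = 112 + (1416 - 1*(-93)) = 112 + (1416 + 93) = 112 + 1509 = 1621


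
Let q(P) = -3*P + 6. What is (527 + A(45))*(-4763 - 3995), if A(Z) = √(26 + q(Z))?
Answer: -4615466 - 8758*I*√103 ≈ -4.6155e+6 - 88884.0*I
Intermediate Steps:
q(P) = 6 - 3*P
A(Z) = √(32 - 3*Z) (A(Z) = √(26 + (6 - 3*Z)) = √(32 - 3*Z))
(527 + A(45))*(-4763 - 3995) = (527 + √(32 - 3*45))*(-4763 - 3995) = (527 + √(32 - 135))*(-8758) = (527 + √(-103))*(-8758) = (527 + I*√103)*(-8758) = -4615466 - 8758*I*√103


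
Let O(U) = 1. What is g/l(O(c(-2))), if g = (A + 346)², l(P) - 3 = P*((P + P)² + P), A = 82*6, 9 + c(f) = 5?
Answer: 175561/2 ≈ 87781.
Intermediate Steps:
c(f) = -4 (c(f) = -9 + 5 = -4)
A = 492
l(P) = 3 + P*(P + 4*P²) (l(P) = 3 + P*((P + P)² + P) = 3 + P*((2*P)² + P) = 3 + P*(4*P² + P) = 3 + P*(P + 4*P²))
g = 702244 (g = (492 + 346)² = 838² = 702244)
g/l(O(c(-2))) = 702244/(3 + 1² + 4*1³) = 702244/(3 + 1 + 4*1) = 702244/(3 + 1 + 4) = 702244/8 = 702244*(⅛) = 175561/2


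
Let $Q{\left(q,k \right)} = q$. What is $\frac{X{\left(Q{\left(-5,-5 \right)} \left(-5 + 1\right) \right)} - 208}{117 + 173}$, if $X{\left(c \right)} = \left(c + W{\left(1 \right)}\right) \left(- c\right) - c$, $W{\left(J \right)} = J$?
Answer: $- \frac{324}{145} \approx -2.2345$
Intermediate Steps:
$X{\left(c \right)} = - c - c \left(1 + c\right)$ ($X{\left(c \right)} = \left(c + 1\right) \left(- c\right) - c = \left(1 + c\right) \left(- c\right) - c = - c \left(1 + c\right) - c = - c - c \left(1 + c\right)$)
$\frac{X{\left(Q{\left(-5,-5 \right)} \left(-5 + 1\right) \right)} - 208}{117 + 173} = \frac{- - 5 \left(-5 + 1\right) \left(2 - 5 \left(-5 + 1\right)\right) - 208}{117 + 173} = \frac{- \left(-5\right) \left(-4\right) \left(2 - -20\right) - 208}{290} = \left(\left(-1\right) 20 \left(2 + 20\right) - 208\right) \frac{1}{290} = \left(\left(-1\right) 20 \cdot 22 - 208\right) \frac{1}{290} = \left(-440 - 208\right) \frac{1}{290} = \left(-648\right) \frac{1}{290} = - \frac{324}{145}$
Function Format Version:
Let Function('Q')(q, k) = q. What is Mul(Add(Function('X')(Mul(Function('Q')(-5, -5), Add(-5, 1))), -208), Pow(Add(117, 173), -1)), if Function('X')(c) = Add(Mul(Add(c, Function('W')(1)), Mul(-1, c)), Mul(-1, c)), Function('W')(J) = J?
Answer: Rational(-324, 145) ≈ -2.2345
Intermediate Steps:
Function('X')(c) = Add(Mul(-1, c), Mul(-1, c, Add(1, c))) (Function('X')(c) = Add(Mul(Add(c, 1), Mul(-1, c)), Mul(-1, c)) = Add(Mul(Add(1, c), Mul(-1, c)), Mul(-1, c)) = Add(Mul(-1, c, Add(1, c)), Mul(-1, c)) = Add(Mul(-1, c), Mul(-1, c, Add(1, c))))
Mul(Add(Function('X')(Mul(Function('Q')(-5, -5), Add(-5, 1))), -208), Pow(Add(117, 173), -1)) = Mul(Add(Mul(-1, Mul(-5, Add(-5, 1)), Add(2, Mul(-5, Add(-5, 1)))), -208), Pow(Add(117, 173), -1)) = Mul(Add(Mul(-1, Mul(-5, -4), Add(2, Mul(-5, -4))), -208), Pow(290, -1)) = Mul(Add(Mul(-1, 20, Add(2, 20)), -208), Rational(1, 290)) = Mul(Add(Mul(-1, 20, 22), -208), Rational(1, 290)) = Mul(Add(-440, -208), Rational(1, 290)) = Mul(-648, Rational(1, 290)) = Rational(-324, 145)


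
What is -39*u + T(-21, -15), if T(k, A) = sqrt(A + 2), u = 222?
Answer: -8658 + I*sqrt(13) ≈ -8658.0 + 3.6056*I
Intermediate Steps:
T(k, A) = sqrt(2 + A)
-39*u + T(-21, -15) = -39*222 + sqrt(2 - 15) = -8658 + sqrt(-13) = -8658 + I*sqrt(13)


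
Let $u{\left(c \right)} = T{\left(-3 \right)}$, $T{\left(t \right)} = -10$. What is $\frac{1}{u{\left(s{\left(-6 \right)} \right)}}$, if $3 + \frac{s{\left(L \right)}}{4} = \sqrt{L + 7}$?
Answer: $- \frac{1}{10} \approx -0.1$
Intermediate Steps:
$s{\left(L \right)} = -12 + 4 \sqrt{7 + L}$ ($s{\left(L \right)} = -12 + 4 \sqrt{L + 7} = -12 + 4 \sqrt{7 + L}$)
$u{\left(c \right)} = -10$
$\frac{1}{u{\left(s{\left(-6 \right)} \right)}} = \frac{1}{-10} = - \frac{1}{10}$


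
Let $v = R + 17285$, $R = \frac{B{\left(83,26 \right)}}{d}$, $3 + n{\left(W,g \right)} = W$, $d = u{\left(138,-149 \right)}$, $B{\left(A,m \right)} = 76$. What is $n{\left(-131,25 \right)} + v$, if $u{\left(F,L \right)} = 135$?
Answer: $\frac{2315461}{135} \approx 17152.0$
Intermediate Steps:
$d = 135$
$n{\left(W,g \right)} = -3 + W$
$R = \frac{76}{135} \approx 0.56296$
$v = \frac{2333551}{135}$ ($v = \frac{76}{135} + 17285 = \frac{2333551}{135} \approx 17286.0$)
$n{\left(-131,25 \right)} + v = \left(-3 - 131\right) + \frac{2333551}{135} = -134 + \frac{2333551}{135} = \frac{2315461}{135}$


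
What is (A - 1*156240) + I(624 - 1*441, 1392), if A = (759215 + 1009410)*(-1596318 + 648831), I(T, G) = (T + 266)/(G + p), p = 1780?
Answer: -5315476943322331/3172 ≈ -1.6758e+12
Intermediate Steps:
I(T, G) = (266 + T)/(1780 + G) (I(T, G) = (T + 266)/(G + 1780) = (266 + T)/(1780 + G))
A = -1675749195375 (A = 1768625*(-947487) = -1675749195375)
(A - 1*156240) + I(624 - 1*441, 1392) = (-1675749195375 - 1*156240) + (266 + (624 - 1*441))/(1780 + 1392) = (-1675749195375 - 156240) + (266 + (624 - 441))/3172 = -1675749351615 + (266 + 183)/3172 = -1675749351615 + (1/3172)*449 = -1675749351615 + 449/3172 = -5315476943322331/3172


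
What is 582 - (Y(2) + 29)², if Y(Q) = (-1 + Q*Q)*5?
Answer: -1354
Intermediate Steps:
Y(Q) = -5 + 5*Q² (Y(Q) = (-1 + Q²)*5 = -5 + 5*Q²)
582 - (Y(2) + 29)² = 582 - ((-5 + 5*2²) + 29)² = 582 - ((-5 + 5*4) + 29)² = 582 - ((-5 + 20) + 29)² = 582 - (15 + 29)² = 582 - 1*44² = 582 - 1*1936 = 582 - 1936 = -1354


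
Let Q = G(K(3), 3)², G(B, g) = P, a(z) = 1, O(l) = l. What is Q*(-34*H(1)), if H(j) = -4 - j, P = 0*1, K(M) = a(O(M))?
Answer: 0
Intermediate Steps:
K(M) = 1
P = 0
G(B, g) = 0
Q = 0 (Q = 0² = 0)
Q*(-34*H(1)) = 0*(-34*(-4 - 1*1)) = 0*(-34*(-4 - 1)) = 0*(-34*(-5)) = 0*170 = 0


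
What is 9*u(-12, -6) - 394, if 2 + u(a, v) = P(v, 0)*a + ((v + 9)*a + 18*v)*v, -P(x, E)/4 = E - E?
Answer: 7364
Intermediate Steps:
P(x, E) = 0 (P(x, E) = -4*(E - E) = -4*0 = 0)
u(a, v) = -2 + v*(18*v + a*(9 + v)) (u(a, v) = -2 + (0*a + ((v + 9)*a + 18*v)*v) = -2 + (0 + ((9 + v)*a + 18*v)*v) = -2 + (0 + (a*(9 + v) + 18*v)*v) = -2 + (0 + (18*v + a*(9 + v))*v) = -2 + (0 + v*(18*v + a*(9 + v))) = -2 + v*(18*v + a*(9 + v)))
9*u(-12, -6) - 394 = 9*(-2 + 18*(-6)² - 12*(-6)² + 9*(-12)*(-6)) - 394 = 9*(-2 + 18*36 - 12*36 + 648) - 394 = 9*(-2 + 648 - 432 + 648) - 394 = 9*862 - 394 = 7758 - 394 = 7364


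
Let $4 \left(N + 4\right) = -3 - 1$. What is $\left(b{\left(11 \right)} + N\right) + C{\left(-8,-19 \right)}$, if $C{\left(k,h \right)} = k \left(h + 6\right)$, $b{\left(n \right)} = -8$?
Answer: $91$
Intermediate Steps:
$C{\left(k,h \right)} = k \left(6 + h\right)$
$N = -5$ ($N = -4 + \frac{-3 - 1}{4} = -4 + \frac{1}{4} \left(-4\right) = -4 - 1 = -5$)
$\left(b{\left(11 \right)} + N\right) + C{\left(-8,-19 \right)} = \left(-8 - 5\right) - 8 \left(6 - 19\right) = -13 - -104 = -13 + 104 = 91$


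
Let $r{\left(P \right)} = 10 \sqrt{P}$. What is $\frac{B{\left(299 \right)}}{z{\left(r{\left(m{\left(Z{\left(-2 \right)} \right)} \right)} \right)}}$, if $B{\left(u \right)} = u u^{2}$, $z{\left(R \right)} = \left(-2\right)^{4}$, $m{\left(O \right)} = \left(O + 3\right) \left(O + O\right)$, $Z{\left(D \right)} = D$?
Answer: $\frac{26730899}{16} \approx 1.6707 \cdot 10^{6}$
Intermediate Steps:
$m{\left(O \right)} = 2 O \left(3 + O\right)$ ($m{\left(O \right)} = \left(3 + O\right) 2 O = 2 O \left(3 + O\right)$)
$z{\left(R \right)} = 16$
$B{\left(u \right)} = u^{3}$
$\frac{B{\left(299 \right)}}{z{\left(r{\left(m{\left(Z{\left(-2 \right)} \right)} \right)} \right)}} = \frac{299^{3}}{16} = 26730899 \cdot \frac{1}{16} = \frac{26730899}{16}$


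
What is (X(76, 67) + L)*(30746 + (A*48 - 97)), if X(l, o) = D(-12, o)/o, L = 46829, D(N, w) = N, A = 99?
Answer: 111071734931/67 ≈ 1.6578e+9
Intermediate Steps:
X(l, o) = -12/o
(X(76, 67) + L)*(30746 + (A*48 - 97)) = (-12/67 + 46829)*(30746 + (99*48 - 97)) = (-12*1/67 + 46829)*(30746 + (4752 - 97)) = (-12/67 + 46829)*(30746 + 4655) = (3137531/67)*35401 = 111071734931/67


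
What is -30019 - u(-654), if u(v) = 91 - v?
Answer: -30764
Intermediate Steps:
-30019 - u(-654) = -30019 - (91 - 1*(-654)) = -30019 - (91 + 654) = -30019 - 1*745 = -30019 - 745 = -30764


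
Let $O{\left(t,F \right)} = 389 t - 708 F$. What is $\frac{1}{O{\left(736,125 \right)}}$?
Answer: $\frac{1}{197804} \approx 5.0555 \cdot 10^{-6}$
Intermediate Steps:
$O{\left(t,F \right)} = - 708 F + 389 t$
$\frac{1}{O{\left(736,125 \right)}} = \frac{1}{\left(-708\right) 125 + 389 \cdot 736} = \frac{1}{-88500 + 286304} = \frac{1}{197804}$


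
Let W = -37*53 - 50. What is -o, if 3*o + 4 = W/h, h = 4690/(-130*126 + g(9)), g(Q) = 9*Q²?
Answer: -31455401/14070 ≈ -2235.6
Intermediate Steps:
W = -2011 (W = -1961 - 50 = -2011)
h = -4690/15651 (h = 4690/(-130*126 + 9*9²) = 4690/(-16380 + 9*81) = 4690/(-16380 + 729) = 4690/(-15651) = 4690*(-1/15651) = -4690/15651 ≈ -0.29966)
o = 31455401/14070 (o = -4/3 + (-2011/(-4690/15651))/3 = -4/3 + (-2011*(-15651/4690))/3 = -4/3 + (⅓)*(31474161/4690) = -4/3 + 10491387/4690 = 31455401/14070 ≈ 2235.6)
-o = -1*31455401/14070 = -31455401/14070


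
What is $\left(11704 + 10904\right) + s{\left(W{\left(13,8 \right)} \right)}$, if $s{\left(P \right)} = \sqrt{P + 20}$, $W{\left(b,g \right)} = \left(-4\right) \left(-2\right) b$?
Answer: $22608 + 2 \sqrt{31} \approx 22619.0$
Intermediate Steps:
$W{\left(b,g \right)} = 8 b$
$s{\left(P \right)} = \sqrt{20 + P}$
$\left(11704 + 10904\right) + s{\left(W{\left(13,8 \right)} \right)} = \left(11704 + 10904\right) + \sqrt{20 + 8 \cdot 13} = 22608 + \sqrt{20 + 104} = 22608 + \sqrt{124} = 22608 + 2 \sqrt{31}$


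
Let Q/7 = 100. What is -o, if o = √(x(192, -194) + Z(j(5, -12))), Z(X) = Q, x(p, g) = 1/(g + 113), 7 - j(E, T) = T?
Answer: -31*√59/9 ≈ -26.457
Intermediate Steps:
Q = 700 (Q = 7*100 = 700)
j(E, T) = 7 - T
x(p, g) = 1/(113 + g)
Z(X) = 700
o = 31*√59/9 (o = √(1/(113 - 194) + 700) = √(1/(-81) + 700) = √(-1/81 + 700) = √(56699/81) = 31*√59/9 ≈ 26.457)
-o = -31*√59/9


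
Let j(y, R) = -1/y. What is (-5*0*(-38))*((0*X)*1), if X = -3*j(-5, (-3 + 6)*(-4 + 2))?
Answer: 0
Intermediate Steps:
X = -⅗ (X = -(-3)/(-5) = -(-3)*(-1)/5 = -3*⅕ = -⅗ ≈ -0.60000)
(-5*0*(-38))*((0*X)*1) = (-5*0*(-38))*((0*(-⅗))*1) = (0*(-38))*(0*1) = 0*0 = 0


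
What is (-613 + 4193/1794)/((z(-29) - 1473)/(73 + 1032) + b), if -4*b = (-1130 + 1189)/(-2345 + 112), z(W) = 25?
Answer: 415873763690/887915529 ≈ 468.37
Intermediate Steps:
b = 59/8932 (b = -(-1130 + 1189)/(4*(-2345 + 112)) = -59/(4*(-2233)) = -59*(-1)/(4*2233) = -¼*(-59/2233) = 59/8932 ≈ 0.0066055)
(-613 + 4193/1794)/((z(-29) - 1473)/(73 + 1032) + b) = (-613 + 4193/1794)/((25 - 1473)/(73 + 1032) + 59/8932) = (-613 + 4193*(1/1794))/(-1448/1105 + 59/8932) = (-613 + 4193/1794)/(-1448*1/1105 + 59/8932) = -1095529/(1794*(-1448/1105 + 59/8932)) = -1095529/(1794*(-12868341/9869860)) = -1095529/1794*(-9869860/12868341) = 415873763690/887915529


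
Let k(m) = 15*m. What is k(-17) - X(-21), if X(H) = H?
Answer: -234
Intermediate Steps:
k(-17) - X(-21) = 15*(-17) - 1*(-21) = -255 + 21 = -234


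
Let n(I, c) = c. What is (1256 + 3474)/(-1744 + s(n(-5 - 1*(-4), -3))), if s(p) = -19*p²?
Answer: -946/383 ≈ -2.4700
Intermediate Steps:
(1256 + 3474)/(-1744 + s(n(-5 - 1*(-4), -3))) = (1256 + 3474)/(-1744 - 19*(-3)²) = 4730/(-1744 - 19*9) = 4730/(-1744 - 171) = 4730/(-1915) = 4730*(-1/1915) = -946/383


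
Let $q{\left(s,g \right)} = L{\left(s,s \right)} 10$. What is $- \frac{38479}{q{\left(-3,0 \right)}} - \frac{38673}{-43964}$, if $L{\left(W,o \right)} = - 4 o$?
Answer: $- \frac{421762499}{1318920} \approx -319.78$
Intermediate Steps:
$q{\left(s,g \right)} = - 40 s$ ($q{\left(s,g \right)} = - 4 s 10 = - 40 s$)
$- \frac{38479}{q{\left(-3,0 \right)}} - \frac{38673}{-43964} = - \frac{38479}{\left(-40\right) \left(-3\right)} - \frac{38673}{-43964} = - \frac{38479}{120} - - \frac{38673}{43964} = \left(-38479\right) \frac{1}{120} + \frac{38673}{43964} = - \frac{38479}{120} + \frac{38673}{43964} = - \frac{421762499}{1318920}$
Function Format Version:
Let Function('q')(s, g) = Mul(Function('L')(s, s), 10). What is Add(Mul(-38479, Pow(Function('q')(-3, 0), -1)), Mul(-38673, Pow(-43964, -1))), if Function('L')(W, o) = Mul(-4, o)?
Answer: Rational(-421762499, 1318920) ≈ -319.78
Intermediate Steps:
Function('q')(s, g) = Mul(-40, s) (Function('q')(s, g) = Mul(Mul(-4, s), 10) = Mul(-40, s))
Add(Mul(-38479, Pow(Function('q')(-3, 0), -1)), Mul(-38673, Pow(-43964, -1))) = Add(Mul(-38479, Pow(Mul(-40, -3), -1)), Mul(-38673, Pow(-43964, -1))) = Add(Mul(-38479, Pow(120, -1)), Mul(-38673, Rational(-1, 43964))) = Add(Mul(-38479, Rational(1, 120)), Rational(38673, 43964)) = Add(Rational(-38479, 120), Rational(38673, 43964)) = Rational(-421762499, 1318920)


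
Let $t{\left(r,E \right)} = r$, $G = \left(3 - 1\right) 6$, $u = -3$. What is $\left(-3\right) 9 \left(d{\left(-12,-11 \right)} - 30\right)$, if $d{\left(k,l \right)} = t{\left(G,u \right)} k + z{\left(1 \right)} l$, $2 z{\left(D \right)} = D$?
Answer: $\frac{9693}{2} \approx 4846.5$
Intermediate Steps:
$z{\left(D \right)} = \frac{D}{2}$
$G = 12$ ($G = 2 \cdot 6 = 12$)
$d{\left(k,l \right)} = \frac{l}{2} + 12 k$ ($d{\left(k,l \right)} = 12 k + \frac{1}{2} \cdot 1 l = 12 k + \frac{l}{2} = \frac{l}{2} + 12 k$)
$\left(-3\right) 9 \left(d{\left(-12,-11 \right)} - 30\right) = \left(-3\right) 9 \left(\left(\frac{1}{2} \left(-11\right) + 12 \left(-12\right)\right) - 30\right) = - 27 \left(\left(- \frac{11}{2} - 144\right) - 30\right) = - 27 \left(- \frac{299}{2} - 30\right) = \left(-27\right) \left(- \frac{359}{2}\right) = \frac{9693}{2}$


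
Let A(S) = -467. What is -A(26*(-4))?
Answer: 467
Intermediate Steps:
-A(26*(-4)) = -1*(-467) = 467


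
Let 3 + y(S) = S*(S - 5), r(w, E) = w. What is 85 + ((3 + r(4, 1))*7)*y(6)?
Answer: 232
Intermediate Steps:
y(S) = -3 + S*(-5 + S) (y(S) = -3 + S*(S - 5) = -3 + S*(-5 + S))
85 + ((3 + r(4, 1))*7)*y(6) = 85 + ((3 + 4)*7)*(-3 + 6**2 - 5*6) = 85 + (7*7)*(-3 + 36 - 30) = 85 + 49*3 = 85 + 147 = 232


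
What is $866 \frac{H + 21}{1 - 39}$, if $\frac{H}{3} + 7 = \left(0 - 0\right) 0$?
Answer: $0$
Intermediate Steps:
$H = -21$ ($H = -21 + 3 \left(0 - 0\right) 0 = -21 + 3 \left(0 + 0\right) 0 = -21 + 3 \cdot 0 \cdot 0 = -21 + 3 \cdot 0 = -21 + 0 = -21$)
$866 \frac{H + 21}{1 - 39} = 866 \frac{-21 + 21}{1 - 39} = 866 \frac{0}{-38} = 866 \cdot 0 \left(- \frac{1}{38}\right) = 866 \cdot 0 = 0$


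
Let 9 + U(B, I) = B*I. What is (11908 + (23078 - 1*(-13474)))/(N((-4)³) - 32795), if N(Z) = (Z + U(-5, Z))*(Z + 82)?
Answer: -48460/28349 ≈ -1.7094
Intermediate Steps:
U(B, I) = -9 + B*I
N(Z) = (-9 - 4*Z)*(82 + Z) (N(Z) = (Z + (-9 - 5*Z))*(Z + 82) = (-9 - 4*Z)*(82 + Z))
(11908 + (23078 - 1*(-13474)))/(N((-4)³) - 32795) = (11908 + (23078 - 1*(-13474)))/((-738 - 337*(-4)³ - 4*((-4)³)²) - 32795) = (11908 + (23078 + 13474))/((-738 - 337*(-64) - 4*(-64)²) - 32795) = (11908 + 36552)/((-738 + 21568 - 4*4096) - 32795) = 48460/((-738 + 21568 - 16384) - 32795) = 48460/(4446 - 32795) = 48460/(-28349) = 48460*(-1/28349) = -48460/28349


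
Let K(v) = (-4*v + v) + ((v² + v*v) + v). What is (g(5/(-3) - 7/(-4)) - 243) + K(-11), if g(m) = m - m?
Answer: 21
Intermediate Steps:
K(v) = -2*v + 2*v² (K(v) = -3*v + ((v² + v²) + v) = -3*v + (2*v² + v) = -3*v + (v + 2*v²) = -2*v + 2*v²)
g(m) = 0
(g(5/(-3) - 7/(-4)) - 243) + K(-11) = (0 - 243) + 2*(-11)*(-1 - 11) = -243 + 2*(-11)*(-12) = -243 + 264 = 21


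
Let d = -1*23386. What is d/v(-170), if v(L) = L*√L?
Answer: -11693*I*√170/14450 ≈ -10.551*I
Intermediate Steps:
d = -23386
v(L) = L^(3/2)
d/v(-170) = -23386*I*√170/28900 = -11693*I*√170/14450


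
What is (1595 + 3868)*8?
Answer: 43704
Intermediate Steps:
(1595 + 3868)*8 = 5463*8 = 43704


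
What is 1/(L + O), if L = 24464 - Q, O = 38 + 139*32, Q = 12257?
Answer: 1/16693 ≈ 5.9905e-5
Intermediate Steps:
O = 4486 (O = 38 + 4448 = 4486)
L = 12207 (L = 24464 - 1*12257 = 24464 - 12257 = 12207)
1/(L + O) = 1/(12207 + 4486) = 1/16693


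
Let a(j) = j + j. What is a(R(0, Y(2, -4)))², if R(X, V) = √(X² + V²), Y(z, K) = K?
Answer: 64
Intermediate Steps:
R(X, V) = √(V² + X²)
a(j) = 2*j
a(R(0, Y(2, -4)))² = (2*√((-4)² + 0²))² = (2*√(16 + 0))² = (2*√16)² = (2*4)² = 8² = 64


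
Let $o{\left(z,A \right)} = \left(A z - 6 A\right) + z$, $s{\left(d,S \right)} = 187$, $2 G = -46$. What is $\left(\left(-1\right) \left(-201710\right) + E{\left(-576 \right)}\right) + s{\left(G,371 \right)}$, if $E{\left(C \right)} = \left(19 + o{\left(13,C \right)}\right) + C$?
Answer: $197321$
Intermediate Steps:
$G = -23$ ($G = \frac{1}{2} \left(-46\right) = -23$)
$o{\left(z,A \right)} = z - 6 A + A z$ ($o{\left(z,A \right)} = \left(- 6 A + A z\right) + z = z - 6 A + A z$)
$E{\left(C \right)} = 32 + 8 C$ ($E{\left(C \right)} = \left(19 + \left(13 - 6 C + C 13\right)\right) + C = \left(19 + \left(13 - 6 C + 13 C\right)\right) + C = \left(19 + \left(13 + 7 C\right)\right) + C = \left(32 + 7 C\right) + C = 32 + 8 C$)
$\left(\left(-1\right) \left(-201710\right) + E{\left(-576 \right)}\right) + s{\left(G,371 \right)} = \left(\left(-1\right) \left(-201710\right) + \left(32 + 8 \left(-576\right)\right)\right) + 187 = \left(201710 + \left(32 - 4608\right)\right) + 187 = \left(201710 - 4576\right) + 187 = 197134 + 187 = 197321$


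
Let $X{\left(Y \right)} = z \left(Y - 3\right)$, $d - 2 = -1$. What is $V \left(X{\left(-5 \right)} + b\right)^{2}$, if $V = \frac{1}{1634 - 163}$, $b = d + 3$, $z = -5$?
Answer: $\frac{1936}{1471} \approx 1.3161$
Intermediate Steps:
$d = 1$ ($d = 2 - 1 = 1$)
$b = 4$ ($b = 1 + 3 = 4$)
$V = \frac{1}{1471} \approx 0.00067981$
$X{\left(Y \right)} = 15 - 5 Y$ ($X{\left(Y \right)} = - 5 \left(Y - 3\right) = - 5 \left(-3 + Y\right) = 15 - 5 Y$)
$V \left(X{\left(-5 \right)} + b\right)^{2} = \frac{\left(\left(15 - -25\right) + 4\right)^{2}}{1471} = \frac{\left(\left(15 + 25\right) + 4\right)^{2}}{1471} = \frac{\left(40 + 4\right)^{2}}{1471} = \frac{44^{2}}{1471} = \frac{1}{1471} \cdot 1936 = \frac{1936}{1471}$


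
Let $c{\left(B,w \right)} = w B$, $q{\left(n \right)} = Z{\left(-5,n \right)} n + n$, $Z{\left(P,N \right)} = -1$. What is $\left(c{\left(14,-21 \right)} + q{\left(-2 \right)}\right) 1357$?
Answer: $-398958$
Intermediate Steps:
$q{\left(n \right)} = 0$ ($q{\left(n \right)} = - n + n = 0$)
$c{\left(B,w \right)} = B w$
$\left(c{\left(14,-21 \right)} + q{\left(-2 \right)}\right) 1357 = \left(14 \left(-21\right) + 0\right) 1357 = \left(-294 + 0\right) 1357 = \left(-294\right) 1357 = -398958$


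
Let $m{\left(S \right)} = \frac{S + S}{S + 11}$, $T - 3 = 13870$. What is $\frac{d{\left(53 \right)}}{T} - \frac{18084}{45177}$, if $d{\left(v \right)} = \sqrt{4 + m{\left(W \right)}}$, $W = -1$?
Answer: $- \frac{548}{1369} + \frac{\sqrt{95}}{69365} \approx -0.40015$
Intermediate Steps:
$T = 13873$ ($T = 3 + 13870 = 13873$)
$m{\left(S \right)} = \frac{2 S}{11 + S}$
$d{\left(v \right)} = \frac{\sqrt{95}}{5}$ ($d{\left(v \right)} = \sqrt{4 + 2 \left(-1\right) \frac{1}{11 - 1}} = \sqrt{4 + 2 \left(-1\right) \frac{1}{10}} = \sqrt{4 - \frac{1}{5}} = \sqrt{\frac{19}{5}} = \frac{\sqrt{95}}{5}$)
$\frac{d{\left(53 \right)}}{T} - \frac{18084}{45177} = \frac{\frac{1}{5} \sqrt{95}}{13873} - \frac{18084}{45177} = \frac{\sqrt{95}}{5} \cdot \frac{1}{13873} - \frac{548}{1369} = \frac{\sqrt{95}}{69365} - \frac{548}{1369} = - \frac{548}{1369} + \frac{\sqrt{95}}{69365}$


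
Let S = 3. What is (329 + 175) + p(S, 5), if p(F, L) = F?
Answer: 507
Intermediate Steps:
(329 + 175) + p(S, 5) = (329 + 175) + 3 = 504 + 3 = 507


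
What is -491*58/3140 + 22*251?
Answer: 8655301/1570 ≈ 5512.9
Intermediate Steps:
-491*58/3140 + 22*251 = -28478*1/3140 + 5522 = -14239/1570 + 5522 = 8655301/1570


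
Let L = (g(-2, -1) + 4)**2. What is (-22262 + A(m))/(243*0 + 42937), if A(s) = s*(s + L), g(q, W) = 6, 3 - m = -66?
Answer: -10601/42937 ≈ -0.24690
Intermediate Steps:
m = 69 (m = 3 - 1*(-66) = 3 + 66 = 69)
L = 100 (L = (6 + 4)**2 = 10**2 = 100)
A(s) = s*(100 + s) (A(s) = s*(s + 100) = s*(100 + s))
(-22262 + A(m))/(243*0 + 42937) = (-22262 + 69*(100 + 69))/(243*0 + 42937) = (-22262 + 69*169)/(0 + 42937) = (-22262 + 11661)/42937 = -10601*1/42937 = -10601/42937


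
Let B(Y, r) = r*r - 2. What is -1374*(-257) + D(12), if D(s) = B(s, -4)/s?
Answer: 2118715/6 ≈ 3.5312e+5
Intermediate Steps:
B(Y, r) = -2 + r² (B(Y, r) = r² - 2 = -2 + r²)
D(s) = 14/s (D(s) = (-2 + (-4)²)/s = (-2 + 16)/s = 14/s)
-1374*(-257) + D(12) = -1374*(-257) + 14/12 = 353118 + 14*(1/12) = 353118 + 7/6 = 2118715/6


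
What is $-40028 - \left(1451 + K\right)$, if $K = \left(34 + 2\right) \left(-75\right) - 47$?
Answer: $-38732$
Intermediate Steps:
$K = -2747$ ($K = 36 \left(-75\right) - 47 = -2700 - 47 = -2747$)
$-40028 - \left(1451 + K\right) = -40028 + \left(\left(9495 - 10946\right) - -2747\right) = -40028 + \left(-1451 + 2747\right) = -40028 + 1296 = -38732$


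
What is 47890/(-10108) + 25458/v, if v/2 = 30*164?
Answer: -8912839/4144280 ≈ -2.1506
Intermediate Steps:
v = 9840 (v = 2*(30*164) = 2*4920 = 9840)
47890/(-10108) + 25458/v = 47890/(-10108) + 25458/9840 = 47890*(-1/10108) + 25458*(1/9840) = -23945/5054 + 4243/1640 = -8912839/4144280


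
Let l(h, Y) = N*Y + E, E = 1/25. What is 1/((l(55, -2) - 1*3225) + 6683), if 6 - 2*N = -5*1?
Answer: 25/86176 ≈ 0.00029010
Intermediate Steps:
E = 1/25 ≈ 0.040000
N = 11/2 (N = 3 - (-5)/2 = 3 - 1/2*(-5) = 3 + 5/2 = 11/2 ≈ 5.5000)
l(h, Y) = 1/25 + 11*Y/2 (l(h, Y) = 11*Y/2 + 1/25 = 1/25 + 11*Y/2)
1/((l(55, -2) - 1*3225) + 6683) = 1/(((1/25 + (11/2)*(-2)) - 1*3225) + 6683) = 1/(((1/25 - 11) - 3225) + 6683) = 1/((-274/25 - 3225) + 6683) = 1/(-80899/25 + 6683) = 1/(86176/25) = 25/86176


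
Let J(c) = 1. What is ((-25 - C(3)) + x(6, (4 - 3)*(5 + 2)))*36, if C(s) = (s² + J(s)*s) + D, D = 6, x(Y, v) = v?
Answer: -1296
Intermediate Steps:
C(s) = 6 + s + s² (C(s) = (s² + 1*s) + 6 = (s² + s) + 6 = (s + s²) + 6 = 6 + s + s²)
((-25 - C(3)) + x(6, (4 - 3)*(5 + 2)))*36 = ((-25 - (6 + 3 + 3²)) + (4 - 3)*(5 + 2))*36 = ((-25 - (6 + 3 + 9)) + 1*7)*36 = ((-25 - 1*18) + 7)*36 = ((-25 - 18) + 7)*36 = (-43 + 7)*36 = -36*36 = -1296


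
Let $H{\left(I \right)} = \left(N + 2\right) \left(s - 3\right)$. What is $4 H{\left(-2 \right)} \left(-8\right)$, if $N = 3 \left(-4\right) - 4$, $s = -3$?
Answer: $-2688$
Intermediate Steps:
$N = -16$ ($N = -12 - 4 = -16$)
$H{\left(I \right)} = 84$ ($H{\left(I \right)} = \left(-16 + 2\right) \left(-3 - 3\right) = \left(-14\right) \left(-6\right) = 84$)
$4 H{\left(-2 \right)} \left(-8\right) = 4 \cdot 84 \left(-8\right) = 336 \left(-8\right) = -2688$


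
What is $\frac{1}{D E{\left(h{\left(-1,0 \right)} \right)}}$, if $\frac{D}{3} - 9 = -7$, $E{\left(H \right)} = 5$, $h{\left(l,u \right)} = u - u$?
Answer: $\frac{1}{30} \approx 0.033333$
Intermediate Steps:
$h{\left(l,u \right)} = 0$
$D = 6$ ($D = 27 + 3 \left(-7\right) = 27 - 21 = 6$)
$\frac{1}{D E{\left(h{\left(-1,0 \right)} \right)}} = \frac{1}{6 \cdot 5} = \frac{1}{30}$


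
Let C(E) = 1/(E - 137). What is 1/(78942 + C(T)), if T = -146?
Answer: 283/22340585 ≈ 1.2668e-5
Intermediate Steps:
C(E) = 1/(-137 + E)
1/(78942 + C(T)) = 1/(78942 + 1/(-137 - 146)) = 1/(78942 + 1/(-283)) = 1/(78942 - 1/283) = 1/(22340585/283) = 283/22340585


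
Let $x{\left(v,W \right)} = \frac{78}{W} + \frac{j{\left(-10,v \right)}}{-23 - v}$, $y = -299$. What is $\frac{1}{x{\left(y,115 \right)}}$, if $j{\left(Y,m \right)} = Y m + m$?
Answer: $\frac{460}{4797} \approx 0.095893$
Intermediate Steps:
$j{\left(Y,m \right)} = m + Y m$
$x{\left(v,W \right)} = \frac{78}{W} - \frac{9 v}{-23 - v}$ ($x{\left(v,W \right)} = \frac{78}{W} + \frac{v \left(1 - 10\right)}{-23 - v} = \frac{78}{W} + \frac{v \left(-9\right)}{-23 - v} = \frac{78}{W} + \frac{\left(-9\right) v}{-23 - v} = \frac{78}{W} - \frac{9 v}{-23 - v}$)
$\frac{1}{x{\left(y,115 \right)}} = \frac{1}{3 \cdot \frac{1}{115} \frac{1}{23 - 299} \left(598 + 26 \left(-299\right) + 3 \cdot 115 \left(-299\right)\right)} = \frac{1}{3 \cdot \frac{1}{115} \frac{1}{-276} \left(598 - 7774 - 103155\right)} = \frac{1}{3 \cdot \frac{1}{115} \left(- \frac{1}{276}\right) \left(-110331\right)} = \frac{1}{\frac{4797}{460}} = \frac{460}{4797}$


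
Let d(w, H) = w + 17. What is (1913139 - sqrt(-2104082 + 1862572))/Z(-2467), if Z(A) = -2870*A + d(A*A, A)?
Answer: 1913139/13166396 - I*sqrt(241510)/13166396 ≈ 0.1453 - 3.7325e-5*I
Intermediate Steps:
d(w, H) = 17 + w
Z(A) = 17 + A**2 - 2870*A (Z(A) = -2870*A + (17 + A*A) = -2870*A + (17 + A**2) = 17 + A**2 - 2870*A)
(1913139 - sqrt(-2104082 + 1862572))/Z(-2467) = (1913139 - sqrt(-2104082 + 1862572))/(17 + (-2467)**2 - 2870*(-2467)) = (1913139 - sqrt(-241510))/(17 + 6086089 + 7080290) = (1913139 - I*sqrt(241510))/13166396 = (1913139 - I*sqrt(241510))*(1/13166396) = 1913139/13166396 - I*sqrt(241510)/13166396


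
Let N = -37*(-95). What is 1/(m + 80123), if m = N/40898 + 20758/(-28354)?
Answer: 579810946/46455817778171 ≈ 1.2481e-5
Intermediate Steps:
N = 3515
m = -374648187/579810946 (m = 3515/40898 + 20758/(-28354) = 3515*(1/40898) + 20758*(-1/28354) = 3515/40898 - 10379/14177 = -374648187/579810946 ≈ -0.64616)
1/(m + 80123) = 1/(-374648187/579810946 + 80123) = 1/(46455817778171/579810946) = 579810946/46455817778171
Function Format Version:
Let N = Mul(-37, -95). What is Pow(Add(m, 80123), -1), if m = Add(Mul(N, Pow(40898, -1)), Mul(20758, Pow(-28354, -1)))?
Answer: Rational(579810946, 46455817778171) ≈ 1.2481e-5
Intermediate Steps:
N = 3515
m = Rational(-374648187, 579810946) (m = Add(Mul(3515, Pow(40898, -1)), Mul(20758, Pow(-28354, -1))) = Add(Mul(3515, Rational(1, 40898)), Mul(20758, Rational(-1, 28354))) = Add(Rational(3515, 40898), Rational(-10379, 14177)) = Rational(-374648187, 579810946) ≈ -0.64616)
Pow(Add(m, 80123), -1) = Pow(Add(Rational(-374648187, 579810946), 80123), -1) = Pow(Rational(46455817778171, 579810946), -1) = Rational(579810946, 46455817778171)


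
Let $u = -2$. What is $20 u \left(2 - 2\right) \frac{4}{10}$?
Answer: $0$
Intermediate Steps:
$20 u \left(2 - 2\right) \frac{4}{10} = 20 \left(- 2 \left(2 - 2\right)\right) \frac{4}{10} = 20 \left(\left(-2\right) 0\right) 4 \cdot \frac{1}{10} = 20 \cdot 0 \cdot \frac{2}{5} = 0 \cdot \frac{2}{5} = 0$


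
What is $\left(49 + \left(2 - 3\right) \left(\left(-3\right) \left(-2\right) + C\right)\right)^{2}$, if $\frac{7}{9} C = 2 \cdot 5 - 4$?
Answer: $\frac{61009}{49} \approx 1245.1$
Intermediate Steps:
$C = \frac{54}{7}$ ($C = \frac{9 \left(2 \cdot 5 - 4\right)}{7} = \frac{9 \left(10 - 4\right)}{7} = \frac{9}{7} \cdot 6 = \frac{54}{7} \approx 7.7143$)
$\left(49 + \left(2 - 3\right) \left(\left(-3\right) \left(-2\right) + C\right)\right)^{2} = \left(49 + \left(2 - 3\right) \left(\left(-3\right) \left(-2\right) + \frac{54}{7}\right)\right)^{2} = \left(49 - \left(6 + \frac{54}{7}\right)\right)^{2} = \left(49 - \frac{96}{7}\right)^{2} = \left(\frac{247}{7}\right)^{2} = \frac{61009}{49}$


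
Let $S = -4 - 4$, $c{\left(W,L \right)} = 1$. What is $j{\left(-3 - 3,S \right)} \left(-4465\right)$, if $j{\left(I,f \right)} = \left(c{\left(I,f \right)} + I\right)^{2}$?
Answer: $-111625$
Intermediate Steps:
$S = -8$
$j{\left(I,f \right)} = \left(1 + I\right)^{2}$
$j{\left(-3 - 3,S \right)} \left(-4465\right) = \left(1 - 6\right)^{2} \left(-4465\right) = \left(-5\right)^{2} \left(-4465\right) = 25 \left(-4465\right) = -111625$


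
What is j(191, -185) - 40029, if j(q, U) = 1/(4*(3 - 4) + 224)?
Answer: -8806379/220 ≈ -40029.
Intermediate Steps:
j(q, U) = 1/220 (j(q, U) = 1/(4*(-1) + 224) = 1/(-4 + 224) = 1/220)
j(191, -185) - 40029 = 1/220 - 40029 = -8806379/220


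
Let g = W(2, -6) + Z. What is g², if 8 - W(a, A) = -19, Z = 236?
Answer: 69169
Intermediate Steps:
W(a, A) = 27 (W(a, A) = 8 - 1*(-19) = 8 + 19 = 27)
g = 263 (g = 27 + 236 = 263)
g² = 263² = 69169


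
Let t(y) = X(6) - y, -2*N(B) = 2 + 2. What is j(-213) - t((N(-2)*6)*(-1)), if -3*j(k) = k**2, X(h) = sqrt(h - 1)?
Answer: -15111 - sqrt(5) ≈ -15113.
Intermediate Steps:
N(B) = -2 (N(B) = -(2 + 2)/2 = -1/2*4 = -2)
X(h) = sqrt(-1 + h)
t(y) = sqrt(5) - y (t(y) = sqrt(-1 + 6) - y = sqrt(5) - y)
j(k) = -k**2/3
j(-213) - t((N(-2)*6)*(-1)) = -1/3*(-213)**2 - (sqrt(5) - (-2*6)*(-1)) = -1/3*45369 - (sqrt(5) - (-12)*(-1)) = -15123 - (sqrt(5) - 1*12) = -15123 - (sqrt(5) - 12) = -15123 - (-12 + sqrt(5)) = -15123 + (12 - sqrt(5)) = -15111 - sqrt(5)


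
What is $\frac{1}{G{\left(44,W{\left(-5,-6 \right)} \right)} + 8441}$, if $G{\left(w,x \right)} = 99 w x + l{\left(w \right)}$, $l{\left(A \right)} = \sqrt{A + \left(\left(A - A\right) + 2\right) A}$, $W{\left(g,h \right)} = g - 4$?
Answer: $- \frac{30763}{946362037} - \frac{2 \sqrt{33}}{946362037} \approx -3.2519 \cdot 10^{-5}$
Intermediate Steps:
$W{\left(g,h \right)} = -4 + g$ ($W{\left(g,h \right)} = g - 4 = -4 + g$)
$l{\left(A \right)} = \sqrt{3} \sqrt{A}$ ($l{\left(A \right)} = \sqrt{A + \left(0 + 2\right) A} = \sqrt{A + 2 A} = \sqrt{3 A} = \sqrt{3} \sqrt{A}$)
$G{\left(w,x \right)} = \sqrt{3} \sqrt{w} + 99 w x$ ($G{\left(w,x \right)} = 99 w x + \sqrt{3} \sqrt{w} = \sqrt{3} \sqrt{w} + 99 w x$)
$\frac{1}{G{\left(44,W{\left(-5,-6 \right)} \right)} + 8441} = \frac{1}{\left(\sqrt{3} \sqrt{44} + 99 \cdot 44 \left(-4 - 5\right)\right) + 8441} = \frac{1}{\left(\sqrt{3} \cdot 2 \sqrt{11} + 99 \cdot 44 \left(-9\right)\right) + 8441} = \frac{1}{\left(2 \sqrt{33} - 39204\right) + 8441} = \frac{1}{\left(-39204 + 2 \sqrt{33}\right) + 8441} = \frac{1}{-30763 + 2 \sqrt{33}}$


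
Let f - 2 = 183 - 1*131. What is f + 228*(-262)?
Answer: -59682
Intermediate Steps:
f = 54 (f = 2 + (183 - 1*131) = 2 + (183 - 131) = 2 + 52 = 54)
f + 228*(-262) = 54 + 228*(-262) = 54 - 59736 = -59682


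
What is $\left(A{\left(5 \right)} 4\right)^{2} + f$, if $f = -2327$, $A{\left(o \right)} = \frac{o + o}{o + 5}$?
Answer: $-2311$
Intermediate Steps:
$A{\left(o \right)} = \frac{2 o}{5 + o}$
$\left(A{\left(5 \right)} 4\right)^{2} + f = \left(2 \cdot 5 \frac{1}{5 + 5} \cdot 4\right)^{2} - 2327 = \left(2 \cdot 5 \cdot \frac{1}{10} \cdot 4\right)^{2} - 2327 = \left(1 \cdot 4\right)^{2} - 2327 = 4^{2} - 2327 = 16 - 2327 = -2311$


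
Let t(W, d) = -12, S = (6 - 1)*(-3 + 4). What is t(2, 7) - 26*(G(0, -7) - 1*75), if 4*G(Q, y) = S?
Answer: 3811/2 ≈ 1905.5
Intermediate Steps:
S = 5 (S = 5*1 = 5)
G(Q, y) = 5/4 (G(Q, y) = (¼)*5 = 5/4)
t(2, 7) - 26*(G(0, -7) - 1*75) = -12 - 26*(5/4 - 1*75) = -12 - 26*(5/4 - 75) = -12 - 26*(-295/4) = -12 + 3835/2 = 3811/2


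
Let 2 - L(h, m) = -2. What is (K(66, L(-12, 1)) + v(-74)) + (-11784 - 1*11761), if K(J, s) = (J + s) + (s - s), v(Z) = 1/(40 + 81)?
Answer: -2840474/121 ≈ -23475.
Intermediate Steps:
v(Z) = 1/121
L(h, m) = 4 (L(h, m) = 2 - 1*(-2) = 2 + 2 = 4)
K(J, s) = J + s (K(J, s) = (J + s) + 0 = J + s)
(K(66, L(-12, 1)) + v(-74)) + (-11784 - 1*11761) = ((66 + 4) + 1/121) + (-11784 - 1*11761) = (70 + 1/121) + (-11784 - 11761) = 8471/121 - 23545 = -2840474/121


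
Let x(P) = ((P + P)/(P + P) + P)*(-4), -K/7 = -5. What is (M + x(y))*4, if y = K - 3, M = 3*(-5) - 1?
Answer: -592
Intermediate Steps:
M = -16 (M = -15 - 1 = -16)
K = 35 (K = -7*(-5) = 35)
y = 32 (y = 35 - 3 = 32)
x(P) = -4 - 4*P (x(P) = ((2*P)/((2*P)) + P)*(-4) = ((2*P)*(1/(2*P)) + P)*(-4) = (1 + P)*(-4) = -4 - 4*P)
(M + x(y))*4 = (-16 + (-4 - 4*32))*4 = (-16 + (-4 - 128))*4 = (-16 - 132)*4 = -148*4 = -592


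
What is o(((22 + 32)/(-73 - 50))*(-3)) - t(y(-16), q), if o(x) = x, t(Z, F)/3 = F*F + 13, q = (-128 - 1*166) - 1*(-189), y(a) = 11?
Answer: -1357620/41 ≈ -33113.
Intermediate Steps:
q = -105 (q = (-128 - 166) + 189 = -294 + 189 = -105)
t(Z, F) = 39 + 3*F² (t(Z, F) = 3*(F*F + 13) = 3*(F² + 13) = 3*(13 + F²) = 39 + 3*F²)
o(((22 + 32)/(-73 - 50))*(-3)) - t(y(-16), q) = ((22 + 32)/(-73 - 50))*(-3) - (39 + 3*(-105)²) = (54/(-123))*(-3) - (39 + 3*11025) = (54*(-1/123))*(-3) - (39 + 33075) = -18/41*(-3) - 1*33114 = 54/41 - 33114 = -1357620/41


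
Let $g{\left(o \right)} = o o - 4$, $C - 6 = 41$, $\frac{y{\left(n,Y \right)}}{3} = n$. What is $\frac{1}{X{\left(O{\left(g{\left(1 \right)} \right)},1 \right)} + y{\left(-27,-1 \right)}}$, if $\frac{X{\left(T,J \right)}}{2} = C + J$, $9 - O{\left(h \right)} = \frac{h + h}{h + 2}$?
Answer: $\frac{1}{15} \approx 0.066667$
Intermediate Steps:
$y{\left(n,Y \right)} = 3 n$
$C = 47$ ($C = 6 + 41 = 47$)
$g{\left(o \right)} = -4 + o^{2}$ ($g{\left(o \right)} = o^{2} - 4 = -4 + o^{2}$)
$O{\left(h \right)} = 9 - \frac{2 h}{2 + h}$ ($O{\left(h \right)} = 9 - \frac{h + h}{h + 2} = 9 - \frac{2 h}{2 + h}$)
$X{\left(T,J \right)} = 94 + 2 J$ ($X{\left(T,J \right)} = 2 \left(47 + J\right) = 94 + 2 J$)
$\frac{1}{X{\left(O{\left(g{\left(1 \right)} \right)},1 \right)} + y{\left(-27,-1 \right)}} = \frac{1}{\left(94 + 2 \cdot 1\right) + 3 \left(-27\right)} = \frac{1}{\left(94 + 2\right) - 81} = \frac{1}{96 - 81} = \frac{1}{15}$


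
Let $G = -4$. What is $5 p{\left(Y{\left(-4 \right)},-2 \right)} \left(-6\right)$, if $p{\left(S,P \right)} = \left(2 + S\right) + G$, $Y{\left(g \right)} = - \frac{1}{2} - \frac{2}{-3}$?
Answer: $55$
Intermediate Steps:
$Y{\left(g \right)} = \frac{1}{6}$ ($Y{\left(g \right)} = \left(-1\right) \frac{1}{2} - - \frac{2}{3} = - \frac{1}{2} + \frac{2}{3} = \frac{1}{6}$)
$p{\left(S,P \right)} = -2 + S$ ($p{\left(S,P \right)} = \left(2 + S\right) - 4 = -2 + S$)
$5 p{\left(Y{\left(-4 \right)},-2 \right)} \left(-6\right) = 5 \left(-2 + \frac{1}{6}\right) \left(-6\right) = 5 \left(- \frac{11}{6}\right) \left(-6\right) = \left(- \frac{55}{6}\right) \left(-6\right) = 55$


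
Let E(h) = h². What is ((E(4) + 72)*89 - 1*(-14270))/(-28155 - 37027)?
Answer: -11051/32591 ≈ -0.33908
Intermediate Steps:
((E(4) + 72)*89 - 1*(-14270))/(-28155 - 37027) = ((4² + 72)*89 - 1*(-14270))/(-28155 - 37027) = ((16 + 72)*89 + 14270)/(-65182) = (88*89 + 14270)*(-1/65182) = (7832 + 14270)*(-1/65182) = 22102*(-1/65182) = -11051/32591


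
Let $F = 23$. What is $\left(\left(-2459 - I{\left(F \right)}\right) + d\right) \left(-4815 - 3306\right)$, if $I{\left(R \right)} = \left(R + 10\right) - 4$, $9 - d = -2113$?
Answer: $2972286$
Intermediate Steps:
$d = 2122$ ($d = 9 - -2113 = 9 + 2113 = 2122$)
$I{\left(R \right)} = 6 + R$ ($I{\left(R \right)} = \left(10 + R\right) - 4 = 6 + R$)
$\left(\left(-2459 - I{\left(F \right)}\right) + d\right) \left(-4815 - 3306\right) = \left(\left(-2459 - \left(6 + 23\right)\right) + 2122\right) \left(-4815 - 3306\right) = \left(\left(-2459 - 29\right) + 2122\right) \left(-8121\right) = \left(-2488 + 2122\right) \left(-8121\right) = \left(-366\right) \left(-8121\right) = 2972286$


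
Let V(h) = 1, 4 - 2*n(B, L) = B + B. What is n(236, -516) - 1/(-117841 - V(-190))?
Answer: -27575027/117842 ≈ -234.00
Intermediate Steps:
n(B, L) = 2 - B (n(B, L) = 2 - (B + B)/2 = 2 - B)
n(236, -516) - 1/(-117841 - V(-190)) = (2 - 1*236) - 1/(-117841 - 1*1) = (2 - 236) - 1/(-117841 - 1) = -234 - 1/(-117842) = -234 - 1*(-1/117842) = -234 + 1/117842 = -27575027/117842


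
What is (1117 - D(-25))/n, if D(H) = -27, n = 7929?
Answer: 1144/7929 ≈ 0.14428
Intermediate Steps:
(1117 - D(-25))/n = (1117 - 1*(-27))/7929 = (1117 + 27)*(1/7929) = 1144*(1/7929) = 1144/7929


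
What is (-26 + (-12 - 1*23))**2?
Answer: 3721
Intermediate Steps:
(-26 + (-12 - 1*23))**2 = (-26 + (-12 - 23))**2 = (-26 - 35)**2 = (-61)**2 = 3721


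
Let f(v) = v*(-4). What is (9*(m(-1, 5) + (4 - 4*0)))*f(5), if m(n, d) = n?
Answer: -540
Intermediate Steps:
f(v) = -4*v
(9*(m(-1, 5) + (4 - 4*0)))*f(5) = (9*(-1 + (4 - 4*0)))*(-4*5) = (9*(-1 + (4 + 0)))*(-20) = (9*(-1 + 4))*(-20) = (9*3)*(-20) = 27*(-20) = -540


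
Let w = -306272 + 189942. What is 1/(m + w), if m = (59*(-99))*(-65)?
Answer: 1/263335 ≈ 3.7974e-6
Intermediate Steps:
w = -116330
m = 379665 (m = -5841*(-65) = 379665)
1/(m + w) = 1/(379665 - 116330) = 1/263335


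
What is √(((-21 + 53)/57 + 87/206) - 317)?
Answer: I*√43570604946/11742 ≈ 17.777*I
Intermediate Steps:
√(((-21 + 53)/57 + 87/206) - 317) = √((32*(1/57) + 87*(1/206)) - 317) = √((32/57 + 87/206) - 317) = √(11551/11742 - 317) = √(-3710663/11742) = I*√43570604946/11742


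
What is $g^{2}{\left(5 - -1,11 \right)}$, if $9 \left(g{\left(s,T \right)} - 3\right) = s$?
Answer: $\frac{121}{9} \approx 13.444$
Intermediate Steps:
$g{\left(s,T \right)} = 3 + \frac{s}{9}$
$g^{2}{\left(5 - -1,11 \right)} = \left(3 + \frac{5 - -1}{9}\right)^{2} = \left(3 + \frac{5 + 1}{9}\right)^{2} = \left(3 + \frac{1}{9} \cdot 6\right)^{2} = \left(3 + \frac{2}{3}\right)^{2} = \left(\frac{11}{3}\right)^{2} = \frac{121}{9}$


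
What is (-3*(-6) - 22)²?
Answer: 16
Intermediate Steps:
(-3*(-6) - 22)² = (18 - 22)² = (-4)² = 16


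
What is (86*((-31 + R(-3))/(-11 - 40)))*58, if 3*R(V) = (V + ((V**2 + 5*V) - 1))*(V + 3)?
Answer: 154628/51 ≈ 3031.9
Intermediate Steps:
R(V) = (3 + V)*(-1 + V**2 + 6*V)/3 (R(V) = ((V + ((V**2 + 5*V) - 1))*(V + 3))/3 = ((V + (-1 + V**2 + 5*V))*(3 + V))/3 = ((-1 + V**2 + 6*V)*(3 + V))/3 = ((3 + V)*(-1 + V**2 + 6*V))/3 = (3 + V)*(-1 + V**2 + 6*V)/3)
(86*((-31 + R(-3))/(-11 - 40)))*58 = (86*((-31 + (-1 + 3*(-3)**2 + (1/3)*(-3)**3 + (17/3)*(-3)))/(-11 - 40)))*58 = (86*((-31 + (-1 + 3*9 + (1/3)*(-27) - 17))/(-51)))*58 = (86*((-31 + (-1 + 27 - 9 - 17))*(-1/51)))*58 = (86*((-31 + 0)*(-1/51)))*58 = (86*(-31*(-1/51)))*58 = (86*(31/51))*58 = (2666/51)*58 = 154628/51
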